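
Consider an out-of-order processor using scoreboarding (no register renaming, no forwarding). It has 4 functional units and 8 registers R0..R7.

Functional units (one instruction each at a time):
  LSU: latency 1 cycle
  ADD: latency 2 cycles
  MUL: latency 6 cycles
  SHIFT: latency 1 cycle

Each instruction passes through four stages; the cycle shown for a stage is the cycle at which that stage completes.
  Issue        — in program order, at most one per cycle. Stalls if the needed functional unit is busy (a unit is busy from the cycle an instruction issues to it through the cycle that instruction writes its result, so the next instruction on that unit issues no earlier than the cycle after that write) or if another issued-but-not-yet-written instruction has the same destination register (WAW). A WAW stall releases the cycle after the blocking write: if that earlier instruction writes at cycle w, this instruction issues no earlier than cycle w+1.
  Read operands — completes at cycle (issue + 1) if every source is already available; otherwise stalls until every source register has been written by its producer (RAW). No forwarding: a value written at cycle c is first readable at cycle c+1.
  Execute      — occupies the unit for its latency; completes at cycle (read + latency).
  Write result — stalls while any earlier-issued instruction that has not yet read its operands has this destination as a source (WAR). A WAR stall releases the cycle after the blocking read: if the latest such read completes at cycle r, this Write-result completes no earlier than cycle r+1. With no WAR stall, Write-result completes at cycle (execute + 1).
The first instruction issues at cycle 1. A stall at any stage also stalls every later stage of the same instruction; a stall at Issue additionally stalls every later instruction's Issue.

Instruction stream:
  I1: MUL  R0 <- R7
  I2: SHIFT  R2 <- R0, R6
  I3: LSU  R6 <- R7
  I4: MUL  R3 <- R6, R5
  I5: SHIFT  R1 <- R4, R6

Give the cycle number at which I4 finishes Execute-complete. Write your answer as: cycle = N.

I1  is:1  ro:2  ex:8  wr:9
I2  is:2  ro:10  ex:11  wr:12  — RAW R0: wait I1 write@9
I3  is:3  ro:4  ex:5  wr:11  — WAR R6: wait I2 read@10
I4  is:10  ro:12  ex:18  wr:19  — struct: MUL busy until I1 writes@9, RAW R6: wait I3 write@11
I5  is:13  ro:14  ex:15  wr:16  — struct: SHIFT busy until I2 writes@12

cycle = 18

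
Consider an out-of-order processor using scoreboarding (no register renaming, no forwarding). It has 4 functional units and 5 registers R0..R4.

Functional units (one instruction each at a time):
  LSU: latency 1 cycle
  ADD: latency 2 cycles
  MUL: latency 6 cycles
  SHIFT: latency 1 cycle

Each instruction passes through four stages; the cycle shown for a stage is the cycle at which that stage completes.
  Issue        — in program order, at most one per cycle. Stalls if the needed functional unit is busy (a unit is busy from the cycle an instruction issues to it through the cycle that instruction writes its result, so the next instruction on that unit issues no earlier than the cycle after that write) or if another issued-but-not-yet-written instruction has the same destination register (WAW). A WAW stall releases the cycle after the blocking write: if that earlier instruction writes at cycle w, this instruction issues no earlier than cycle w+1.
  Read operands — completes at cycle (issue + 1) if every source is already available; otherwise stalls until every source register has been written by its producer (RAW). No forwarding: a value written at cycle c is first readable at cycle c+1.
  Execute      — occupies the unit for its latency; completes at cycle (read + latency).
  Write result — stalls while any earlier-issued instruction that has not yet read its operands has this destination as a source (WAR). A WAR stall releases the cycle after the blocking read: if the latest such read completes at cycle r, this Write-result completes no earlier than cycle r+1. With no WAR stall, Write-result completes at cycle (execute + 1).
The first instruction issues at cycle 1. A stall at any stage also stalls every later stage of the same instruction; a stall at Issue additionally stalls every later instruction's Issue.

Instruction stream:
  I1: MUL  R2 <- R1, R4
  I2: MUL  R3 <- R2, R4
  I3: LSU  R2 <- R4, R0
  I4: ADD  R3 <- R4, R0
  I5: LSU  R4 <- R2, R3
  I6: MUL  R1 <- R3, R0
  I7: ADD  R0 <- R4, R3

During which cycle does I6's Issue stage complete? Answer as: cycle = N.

I1 -> (1, 2, 8, 9)
I2 -> (10, 11, 17, 18)  // struct: MUL busy until I1 writes@9
I3 -> (11, 12, 13, 14)
I4 -> (19, 20, 22, 23)  // WAW R3: wait I2 write@18
I5 -> (20, 24, 25, 26)  // RAW R3: wait I4 write@23
I6 -> (21, 24, 30, 31)  // RAW R3: wait I4 write@23
I7 -> (24, 27, 29, 30)  // struct: ADD busy until I4 writes@23, RAW R4: wait I5 write@26

cycle = 21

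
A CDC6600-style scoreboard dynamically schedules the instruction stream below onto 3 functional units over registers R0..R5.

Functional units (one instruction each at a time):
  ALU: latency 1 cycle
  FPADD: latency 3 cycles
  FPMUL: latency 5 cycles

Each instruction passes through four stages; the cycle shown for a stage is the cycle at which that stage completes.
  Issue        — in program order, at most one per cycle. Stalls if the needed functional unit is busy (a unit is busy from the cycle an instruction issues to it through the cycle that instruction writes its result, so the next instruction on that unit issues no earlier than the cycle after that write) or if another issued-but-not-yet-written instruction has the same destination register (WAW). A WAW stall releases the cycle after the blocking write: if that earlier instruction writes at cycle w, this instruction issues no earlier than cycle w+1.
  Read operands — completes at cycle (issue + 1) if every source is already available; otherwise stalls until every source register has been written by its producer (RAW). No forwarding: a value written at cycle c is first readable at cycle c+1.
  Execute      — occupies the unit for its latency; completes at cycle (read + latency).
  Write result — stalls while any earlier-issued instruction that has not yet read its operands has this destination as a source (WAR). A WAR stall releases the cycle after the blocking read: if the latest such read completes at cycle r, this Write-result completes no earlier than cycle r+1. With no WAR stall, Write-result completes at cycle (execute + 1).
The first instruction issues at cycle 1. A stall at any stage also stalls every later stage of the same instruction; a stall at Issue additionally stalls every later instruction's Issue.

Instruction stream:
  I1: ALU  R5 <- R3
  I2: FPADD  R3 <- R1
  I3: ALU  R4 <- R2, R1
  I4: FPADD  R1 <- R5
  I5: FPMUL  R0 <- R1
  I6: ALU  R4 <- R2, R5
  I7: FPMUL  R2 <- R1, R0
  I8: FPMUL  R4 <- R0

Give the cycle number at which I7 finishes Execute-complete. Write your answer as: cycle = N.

cycle = 27

I1 -> (1, 2, 3, 4)
I2 -> (2, 3, 6, 7)
I3 -> (5, 6, 7, 8)  // struct: ALU busy until I1 writes@4
I4 -> (8, 9, 12, 13)  // struct: FPADD busy until I2 writes@7
I5 -> (9, 14, 19, 20)  // RAW R1: wait I4 write@13
I6 -> (10, 11, 12, 13)
I7 -> (21, 22, 27, 28)  // struct: FPMUL busy until I5 writes@20
I8 -> (29, 30, 35, 36)  // struct: FPMUL busy until I7 writes@28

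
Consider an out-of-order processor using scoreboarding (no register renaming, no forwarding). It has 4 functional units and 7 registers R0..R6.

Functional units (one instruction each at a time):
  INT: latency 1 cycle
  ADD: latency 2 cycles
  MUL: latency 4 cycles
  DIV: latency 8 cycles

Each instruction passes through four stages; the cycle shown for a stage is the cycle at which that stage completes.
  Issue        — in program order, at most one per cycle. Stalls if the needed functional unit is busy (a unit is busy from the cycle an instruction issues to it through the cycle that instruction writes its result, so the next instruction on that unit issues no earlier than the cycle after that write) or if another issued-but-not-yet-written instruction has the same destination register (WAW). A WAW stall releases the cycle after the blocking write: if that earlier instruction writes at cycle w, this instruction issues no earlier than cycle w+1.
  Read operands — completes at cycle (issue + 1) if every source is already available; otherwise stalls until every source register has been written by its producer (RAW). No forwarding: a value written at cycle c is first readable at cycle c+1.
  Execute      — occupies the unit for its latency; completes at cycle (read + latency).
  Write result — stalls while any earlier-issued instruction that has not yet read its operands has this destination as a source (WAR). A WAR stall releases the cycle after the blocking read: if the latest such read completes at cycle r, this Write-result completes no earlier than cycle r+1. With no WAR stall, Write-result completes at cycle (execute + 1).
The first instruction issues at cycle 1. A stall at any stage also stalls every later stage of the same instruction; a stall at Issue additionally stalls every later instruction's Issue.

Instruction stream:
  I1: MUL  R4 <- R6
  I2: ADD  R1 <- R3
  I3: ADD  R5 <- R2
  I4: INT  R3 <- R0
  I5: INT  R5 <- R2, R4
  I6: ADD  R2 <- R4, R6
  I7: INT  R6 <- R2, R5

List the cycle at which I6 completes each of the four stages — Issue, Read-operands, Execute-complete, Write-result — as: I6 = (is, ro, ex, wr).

[1] I1 dispatched to MUL
[2] I1 operands ready; I2 dispatched to ADD
[3] I2 operands ready
[5] I2 complete
[6] I1 complete; R1←I2
[7] R4←I1; I3 dispatched to ADD
[8] I3 operands ready; I4 dispatched to INT
[9] I4 operands ready
[10] I3 complete; I4 complete
[11] R5←I3; R3←I4
[12] I5 dispatched to INT
[13] I5 operands ready; I6 dispatched to ADD
[14] I5 complete; I6 operands ready
[15] R5←I5
[16] I6 complete; I7 dispatched to INT
[17] R2←I6
[18] I7 operands ready
[19] I7 complete
[20] R6←I7

I6 = (13, 14, 16, 17)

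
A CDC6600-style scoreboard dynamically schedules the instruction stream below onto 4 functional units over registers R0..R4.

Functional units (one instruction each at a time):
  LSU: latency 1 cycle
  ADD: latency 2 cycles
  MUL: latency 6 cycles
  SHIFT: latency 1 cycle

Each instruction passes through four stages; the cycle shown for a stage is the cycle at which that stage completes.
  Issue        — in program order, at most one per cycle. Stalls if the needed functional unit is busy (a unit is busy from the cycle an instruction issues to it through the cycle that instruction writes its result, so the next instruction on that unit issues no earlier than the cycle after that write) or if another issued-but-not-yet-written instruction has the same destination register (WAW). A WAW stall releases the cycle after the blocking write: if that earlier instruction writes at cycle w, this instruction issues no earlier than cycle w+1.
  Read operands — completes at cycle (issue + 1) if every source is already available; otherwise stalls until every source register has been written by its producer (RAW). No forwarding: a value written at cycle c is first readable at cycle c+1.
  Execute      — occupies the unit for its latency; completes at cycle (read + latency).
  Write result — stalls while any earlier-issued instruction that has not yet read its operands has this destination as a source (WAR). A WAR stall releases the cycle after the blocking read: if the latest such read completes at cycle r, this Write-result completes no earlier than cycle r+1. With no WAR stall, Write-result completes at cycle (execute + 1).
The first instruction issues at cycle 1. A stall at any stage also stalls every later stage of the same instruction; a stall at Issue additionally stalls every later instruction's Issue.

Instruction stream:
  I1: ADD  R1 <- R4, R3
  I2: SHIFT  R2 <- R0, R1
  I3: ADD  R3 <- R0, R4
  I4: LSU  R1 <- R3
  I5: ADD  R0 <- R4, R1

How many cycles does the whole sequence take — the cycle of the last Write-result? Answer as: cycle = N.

[I1] 1/2/4/5
[I2] 2/6/7/8  (RAW R1: wait I1 write@5)
[I3] 6/7/9/10  (struct: ADD busy until I1 writes@5)
[I4] 7/11/12/13  (RAW R3: wait I3 write@10)
[I5] 11/14/16/17  (struct: ADD busy until I3 writes@10; RAW R1: wait I4 write@13)

cycle = 17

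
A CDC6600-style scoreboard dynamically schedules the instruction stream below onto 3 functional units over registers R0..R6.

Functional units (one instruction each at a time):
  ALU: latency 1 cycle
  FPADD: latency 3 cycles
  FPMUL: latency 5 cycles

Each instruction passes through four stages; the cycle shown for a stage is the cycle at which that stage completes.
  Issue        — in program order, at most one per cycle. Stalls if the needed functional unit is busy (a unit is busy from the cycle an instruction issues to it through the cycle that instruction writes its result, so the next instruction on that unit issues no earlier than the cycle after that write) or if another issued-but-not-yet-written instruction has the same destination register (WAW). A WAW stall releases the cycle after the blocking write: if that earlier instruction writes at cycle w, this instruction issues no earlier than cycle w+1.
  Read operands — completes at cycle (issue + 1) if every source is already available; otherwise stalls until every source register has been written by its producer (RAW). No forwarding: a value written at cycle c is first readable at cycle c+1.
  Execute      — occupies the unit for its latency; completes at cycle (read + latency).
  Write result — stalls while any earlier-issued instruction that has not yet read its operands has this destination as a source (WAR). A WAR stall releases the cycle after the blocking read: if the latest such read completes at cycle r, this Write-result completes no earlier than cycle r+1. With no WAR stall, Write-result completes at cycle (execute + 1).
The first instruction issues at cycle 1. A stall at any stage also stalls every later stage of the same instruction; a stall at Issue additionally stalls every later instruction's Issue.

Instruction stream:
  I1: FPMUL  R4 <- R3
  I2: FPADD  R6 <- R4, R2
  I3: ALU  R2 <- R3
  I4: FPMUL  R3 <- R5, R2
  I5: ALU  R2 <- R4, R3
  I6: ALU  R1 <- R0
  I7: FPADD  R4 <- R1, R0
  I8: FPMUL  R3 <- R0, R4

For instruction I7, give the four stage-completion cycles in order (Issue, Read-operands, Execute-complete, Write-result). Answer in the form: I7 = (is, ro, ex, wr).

I7 = (22, 25, 28, 29)

I1 -> (1, 2, 7, 8)
I2 -> (2, 9, 12, 13)  // RAW R4: wait I1 write@8
I3 -> (3, 4, 5, 10)  // WAR R2: wait I2 read@9
I4 -> (9, 11, 16, 17)  // struct: FPMUL busy until I1 writes@8, RAW R2: wait I3 write@10
I5 -> (11, 18, 19, 20)  // struct: ALU busy until I3 writes@10, RAW R3: wait I4 write@17
I6 -> (21, 22, 23, 24)  // struct: ALU busy until I5 writes@20
I7 -> (22, 25, 28, 29)  // RAW R1: wait I6 write@24
I8 -> (23, 30, 35, 36)  // RAW R4: wait I7 write@29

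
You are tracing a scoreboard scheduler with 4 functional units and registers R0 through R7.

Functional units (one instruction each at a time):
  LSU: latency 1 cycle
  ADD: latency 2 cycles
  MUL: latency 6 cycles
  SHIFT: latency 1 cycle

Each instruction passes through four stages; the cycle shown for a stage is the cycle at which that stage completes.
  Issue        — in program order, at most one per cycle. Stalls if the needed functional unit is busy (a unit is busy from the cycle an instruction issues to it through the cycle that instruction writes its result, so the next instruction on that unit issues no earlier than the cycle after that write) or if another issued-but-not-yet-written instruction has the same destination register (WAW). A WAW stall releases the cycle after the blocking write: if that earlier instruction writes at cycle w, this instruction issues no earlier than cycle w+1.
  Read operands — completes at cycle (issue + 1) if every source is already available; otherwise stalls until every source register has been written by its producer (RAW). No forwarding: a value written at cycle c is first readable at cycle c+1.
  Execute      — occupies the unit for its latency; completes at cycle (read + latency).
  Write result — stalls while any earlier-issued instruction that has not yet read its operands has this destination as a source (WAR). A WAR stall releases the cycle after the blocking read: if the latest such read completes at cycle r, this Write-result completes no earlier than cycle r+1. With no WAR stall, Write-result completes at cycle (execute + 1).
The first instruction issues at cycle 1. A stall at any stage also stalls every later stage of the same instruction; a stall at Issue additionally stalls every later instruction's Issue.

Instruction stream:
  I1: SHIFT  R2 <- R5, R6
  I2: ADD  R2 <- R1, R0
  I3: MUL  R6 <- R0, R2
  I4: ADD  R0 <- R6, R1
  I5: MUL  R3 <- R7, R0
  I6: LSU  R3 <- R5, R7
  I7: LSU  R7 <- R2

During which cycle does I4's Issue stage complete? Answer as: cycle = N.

cycle 1: I1→SHIFT
cycle 2: I1 RO
cycle 3: I1 EX
cycle 4: I1 WR R2
cycle 5: I2→ADD
cycle 6: I2 RO, I3→MUL
cycle 8: I2 EX
cycle 9: I2 WR R2
cycle 10: I3 RO, I4→ADD
cycle 16: I3 EX
cycle 17: I3 WR R6
cycle 18: I4 RO, I5→MUL
cycle 20: I4 EX
cycle 21: I4 WR R0
cycle 22: I5 RO
cycle 28: I5 EX
cycle 29: I5 WR R3
cycle 30: I6→LSU
cycle 31: I6 RO
cycle 32: I6 EX
cycle 33: I6 WR R3
cycle 34: I7→LSU
cycle 35: I7 RO
cycle 36: I7 EX
cycle 37: I7 WR R7

cycle = 10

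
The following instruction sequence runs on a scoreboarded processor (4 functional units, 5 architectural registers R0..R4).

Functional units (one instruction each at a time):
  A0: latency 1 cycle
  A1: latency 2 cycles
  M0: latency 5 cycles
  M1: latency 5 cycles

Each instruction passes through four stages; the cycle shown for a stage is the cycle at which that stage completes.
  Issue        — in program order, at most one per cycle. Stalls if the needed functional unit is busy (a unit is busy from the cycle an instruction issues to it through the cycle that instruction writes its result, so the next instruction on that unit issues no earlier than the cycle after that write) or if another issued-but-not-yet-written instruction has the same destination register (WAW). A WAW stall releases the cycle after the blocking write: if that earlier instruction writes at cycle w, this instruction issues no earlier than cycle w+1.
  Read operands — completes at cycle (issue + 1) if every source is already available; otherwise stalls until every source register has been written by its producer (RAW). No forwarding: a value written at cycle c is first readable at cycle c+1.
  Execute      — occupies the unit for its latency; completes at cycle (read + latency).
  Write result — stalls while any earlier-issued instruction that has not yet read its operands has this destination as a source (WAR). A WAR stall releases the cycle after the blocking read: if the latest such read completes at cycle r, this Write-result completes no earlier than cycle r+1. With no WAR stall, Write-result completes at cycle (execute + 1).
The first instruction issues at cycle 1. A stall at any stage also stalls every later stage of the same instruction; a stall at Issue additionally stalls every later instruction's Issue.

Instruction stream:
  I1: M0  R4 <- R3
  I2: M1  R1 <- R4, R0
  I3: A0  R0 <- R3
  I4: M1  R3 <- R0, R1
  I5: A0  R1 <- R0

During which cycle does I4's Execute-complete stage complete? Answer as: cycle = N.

cycle = 22

t=1  issue I1 (M0)
t=2  I1 read-ops | issue I2 (M1)
t=3  issue I3 (A0)
t=4  I3 read-ops
t=5  I3 finished on A0
t=7  I1 finished on M0
t=8  I1→R4
t=9  I2 read-ops
t=10  I3→R0
t=14  I2 finished on M1
t=15  I2→R1
t=16  issue I4 (M1)
t=17  I4 read-ops | issue I5 (A0)
t=18  I5 read-ops
t=19  I5 finished on A0
t=20  I5→R1
t=22  I4 finished on M1
t=23  I4→R3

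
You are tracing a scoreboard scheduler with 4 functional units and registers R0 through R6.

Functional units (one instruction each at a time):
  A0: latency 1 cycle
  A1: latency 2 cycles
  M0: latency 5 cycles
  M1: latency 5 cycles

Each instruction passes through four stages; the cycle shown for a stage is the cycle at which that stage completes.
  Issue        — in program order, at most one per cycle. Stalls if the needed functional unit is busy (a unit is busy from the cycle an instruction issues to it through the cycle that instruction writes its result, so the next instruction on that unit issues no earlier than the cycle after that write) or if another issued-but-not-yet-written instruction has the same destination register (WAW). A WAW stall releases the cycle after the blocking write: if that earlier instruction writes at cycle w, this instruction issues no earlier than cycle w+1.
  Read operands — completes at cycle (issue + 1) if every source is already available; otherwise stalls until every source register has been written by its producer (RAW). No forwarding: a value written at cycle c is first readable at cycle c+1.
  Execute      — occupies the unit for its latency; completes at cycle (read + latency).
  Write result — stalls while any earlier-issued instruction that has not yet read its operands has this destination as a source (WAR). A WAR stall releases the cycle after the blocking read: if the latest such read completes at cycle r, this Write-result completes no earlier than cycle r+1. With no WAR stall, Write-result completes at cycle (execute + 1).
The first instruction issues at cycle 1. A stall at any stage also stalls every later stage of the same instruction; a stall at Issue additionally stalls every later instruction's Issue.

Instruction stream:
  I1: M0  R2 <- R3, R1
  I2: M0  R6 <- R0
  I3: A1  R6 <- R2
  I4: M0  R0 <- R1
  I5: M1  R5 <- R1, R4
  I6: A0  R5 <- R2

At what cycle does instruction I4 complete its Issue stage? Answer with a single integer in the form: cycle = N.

[I1] 1/2/7/8
[I2] 9/10/15/16  (struct: M0 busy until I1 writes@8)
[I3] 17/18/20/21  (WAW R6: wait I2 write@16)
[I4] 18/19/24/25
[I5] 19/20/25/26
[I6] 27/28/29/30  (WAW R5: wait I5 write@26)

cycle = 18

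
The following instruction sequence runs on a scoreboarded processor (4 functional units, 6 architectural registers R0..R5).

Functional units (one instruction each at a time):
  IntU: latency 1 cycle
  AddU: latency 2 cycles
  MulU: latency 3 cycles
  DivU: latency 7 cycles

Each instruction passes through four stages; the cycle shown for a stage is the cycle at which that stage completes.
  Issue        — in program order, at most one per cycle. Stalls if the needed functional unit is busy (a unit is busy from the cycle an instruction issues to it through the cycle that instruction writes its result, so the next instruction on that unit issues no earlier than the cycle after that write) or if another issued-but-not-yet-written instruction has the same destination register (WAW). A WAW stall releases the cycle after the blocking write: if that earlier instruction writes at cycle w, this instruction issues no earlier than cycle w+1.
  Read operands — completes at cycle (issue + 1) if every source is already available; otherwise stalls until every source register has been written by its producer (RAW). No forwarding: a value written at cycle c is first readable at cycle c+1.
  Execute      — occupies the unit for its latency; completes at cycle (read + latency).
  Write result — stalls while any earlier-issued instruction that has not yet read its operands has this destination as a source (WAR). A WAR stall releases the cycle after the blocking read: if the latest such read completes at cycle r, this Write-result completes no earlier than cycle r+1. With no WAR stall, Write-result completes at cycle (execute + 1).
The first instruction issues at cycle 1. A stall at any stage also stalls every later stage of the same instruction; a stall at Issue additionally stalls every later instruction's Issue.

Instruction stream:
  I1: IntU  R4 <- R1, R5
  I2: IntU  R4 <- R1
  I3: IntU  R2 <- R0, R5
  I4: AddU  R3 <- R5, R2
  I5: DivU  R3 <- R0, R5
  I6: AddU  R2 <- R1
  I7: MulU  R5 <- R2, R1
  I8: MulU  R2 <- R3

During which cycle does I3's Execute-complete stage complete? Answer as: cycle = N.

cycle = 11

cycle 1: I1 dispatched to IntU
cycle 2: I1 operands ready
cycle 3: I1 complete
cycle 4: R4←I1
cycle 5: I2 dispatched to IntU
cycle 6: I2 operands ready
cycle 7: I2 complete
cycle 8: R4←I2
cycle 9: I3 dispatched to IntU
cycle 10: I3 operands ready, I4 dispatched to AddU
cycle 11: I3 complete
cycle 12: R2←I3
cycle 13: I4 operands ready
cycle 15: I4 complete
cycle 16: R3←I4
cycle 17: I5 dispatched to DivU
cycle 18: I5 operands ready, I6 dispatched to AddU
cycle 19: I6 operands ready, I7 dispatched to MulU
cycle 21: I6 complete
cycle 22: R2←I6
cycle 23: I7 operands ready
cycle 25: I5 complete
cycle 26: R3←I5, I7 complete
cycle 27: R5←I7
cycle 28: I8 dispatched to MulU
cycle 29: I8 operands ready
cycle 32: I8 complete
cycle 33: R2←I8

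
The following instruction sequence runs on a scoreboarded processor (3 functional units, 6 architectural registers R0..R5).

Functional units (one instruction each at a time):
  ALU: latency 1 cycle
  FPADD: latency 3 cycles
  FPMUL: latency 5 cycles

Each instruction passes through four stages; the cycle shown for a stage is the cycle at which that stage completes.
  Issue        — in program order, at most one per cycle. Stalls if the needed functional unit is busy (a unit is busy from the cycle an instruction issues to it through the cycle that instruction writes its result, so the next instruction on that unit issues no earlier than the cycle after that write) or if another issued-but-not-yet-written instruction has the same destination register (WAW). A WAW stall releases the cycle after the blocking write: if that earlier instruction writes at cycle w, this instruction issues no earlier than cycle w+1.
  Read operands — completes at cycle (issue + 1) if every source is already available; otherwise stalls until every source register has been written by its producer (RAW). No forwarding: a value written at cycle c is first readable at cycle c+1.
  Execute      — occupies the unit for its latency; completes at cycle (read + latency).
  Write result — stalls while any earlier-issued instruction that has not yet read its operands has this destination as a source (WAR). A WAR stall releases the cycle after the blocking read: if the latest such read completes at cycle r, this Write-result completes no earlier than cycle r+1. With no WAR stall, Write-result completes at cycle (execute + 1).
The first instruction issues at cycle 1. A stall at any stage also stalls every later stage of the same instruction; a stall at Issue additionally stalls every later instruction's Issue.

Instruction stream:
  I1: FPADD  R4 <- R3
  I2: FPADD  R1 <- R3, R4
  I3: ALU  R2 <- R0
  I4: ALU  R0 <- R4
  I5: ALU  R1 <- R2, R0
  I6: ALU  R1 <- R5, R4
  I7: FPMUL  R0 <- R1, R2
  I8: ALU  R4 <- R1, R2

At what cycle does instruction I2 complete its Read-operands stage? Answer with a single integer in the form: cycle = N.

cycle = 8

I1  is:1  ro:2  ex:5  wr:6
I2  is:7  ro:8  ex:11  wr:12  — struct: FPADD busy until I1 writes@6
I3  is:8  ro:9  ex:10  wr:11
I4  is:12  ro:13  ex:14  wr:15  — struct: ALU busy until I3 writes@11
I5  is:16  ro:17  ex:18  wr:19  — struct: ALU busy until I4 writes@15
I6  is:20  ro:21  ex:22  wr:23  — struct: ALU busy until I5 writes@19
I7  is:21  ro:24  ex:29  wr:30  — RAW R1: wait I6 write@23
I8  is:24  ro:25  ex:26  wr:27  — struct: ALU busy until I6 writes@23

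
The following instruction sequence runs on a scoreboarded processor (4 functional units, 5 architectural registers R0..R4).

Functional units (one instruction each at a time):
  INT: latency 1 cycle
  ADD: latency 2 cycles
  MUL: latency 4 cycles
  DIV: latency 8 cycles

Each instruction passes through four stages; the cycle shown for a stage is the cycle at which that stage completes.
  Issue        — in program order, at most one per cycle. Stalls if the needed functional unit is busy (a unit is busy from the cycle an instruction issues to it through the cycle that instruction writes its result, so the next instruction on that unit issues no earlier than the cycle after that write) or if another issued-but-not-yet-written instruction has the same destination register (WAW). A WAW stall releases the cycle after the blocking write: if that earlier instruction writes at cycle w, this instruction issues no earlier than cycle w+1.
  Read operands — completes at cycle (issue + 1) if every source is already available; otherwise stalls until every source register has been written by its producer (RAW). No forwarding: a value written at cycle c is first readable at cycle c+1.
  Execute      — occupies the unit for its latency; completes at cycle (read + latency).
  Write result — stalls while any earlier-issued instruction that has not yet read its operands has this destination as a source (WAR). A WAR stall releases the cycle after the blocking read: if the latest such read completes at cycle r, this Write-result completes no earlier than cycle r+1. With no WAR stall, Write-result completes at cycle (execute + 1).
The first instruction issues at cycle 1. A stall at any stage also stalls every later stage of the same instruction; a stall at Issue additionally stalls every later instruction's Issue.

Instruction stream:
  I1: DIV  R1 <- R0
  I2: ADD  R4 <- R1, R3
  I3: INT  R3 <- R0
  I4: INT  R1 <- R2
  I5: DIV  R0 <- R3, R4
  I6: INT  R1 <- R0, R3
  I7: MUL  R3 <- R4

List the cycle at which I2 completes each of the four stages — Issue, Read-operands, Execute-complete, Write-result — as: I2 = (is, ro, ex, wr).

I2 = (2, 12, 14, 15)

cycle 1: issue I1 (DIV)
cycle 2: I1 read-ops, issue I2 (ADD)
cycle 3: issue I3 (INT)
cycle 4: I3 read-ops
cycle 5: I3 finished on INT
cycle 10: I1 finished on DIV
cycle 11: I1→R1
cycle 12: I2 read-ops
cycle 13: I3→R3
cycle 14: I2 finished on ADD, issue I4 (INT)
cycle 15: I2→R4, I4 read-ops, issue I5 (DIV)
cycle 16: I4 finished on INT, I5 read-ops
cycle 17: I4→R1
cycle 18: issue I6 (INT)
cycle 19: issue I7 (MUL)
cycle 20: I7 read-ops
cycle 24: I5 finished on DIV, I7 finished on MUL
cycle 25: I5→R0
cycle 26: I6 read-ops
cycle 27: I6 finished on INT, I7→R3
cycle 28: I6→R1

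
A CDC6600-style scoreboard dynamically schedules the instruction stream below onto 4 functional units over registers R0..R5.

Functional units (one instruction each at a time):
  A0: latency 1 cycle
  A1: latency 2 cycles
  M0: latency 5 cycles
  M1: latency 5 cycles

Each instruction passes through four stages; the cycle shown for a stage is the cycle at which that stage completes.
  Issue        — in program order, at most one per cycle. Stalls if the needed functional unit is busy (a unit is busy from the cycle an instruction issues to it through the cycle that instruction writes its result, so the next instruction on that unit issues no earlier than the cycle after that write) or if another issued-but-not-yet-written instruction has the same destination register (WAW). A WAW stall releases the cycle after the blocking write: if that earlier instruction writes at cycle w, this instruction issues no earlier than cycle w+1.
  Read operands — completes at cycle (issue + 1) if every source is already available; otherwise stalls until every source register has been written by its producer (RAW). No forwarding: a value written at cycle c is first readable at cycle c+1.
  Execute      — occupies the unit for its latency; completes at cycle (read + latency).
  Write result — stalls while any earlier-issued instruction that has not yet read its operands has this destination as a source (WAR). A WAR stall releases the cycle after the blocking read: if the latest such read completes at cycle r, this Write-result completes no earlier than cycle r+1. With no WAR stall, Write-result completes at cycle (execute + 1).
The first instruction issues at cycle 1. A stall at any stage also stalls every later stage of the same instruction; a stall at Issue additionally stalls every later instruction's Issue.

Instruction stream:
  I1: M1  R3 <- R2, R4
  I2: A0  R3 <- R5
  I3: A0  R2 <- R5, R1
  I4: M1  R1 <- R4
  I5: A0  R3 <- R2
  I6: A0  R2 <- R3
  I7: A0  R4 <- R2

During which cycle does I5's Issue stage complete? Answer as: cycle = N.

  I1 | 1 | 2 | 7 | 8
  I2 | 9 | 10 | 11 | 12   WAW R3: wait I1 write@8
  I3 | 13 | 14 | 15 | 16   struct: A0 busy until I2 writes@12
  I4 | 14 | 15 | 20 | 21
  I5 | 17 | 18 | 19 | 20   struct: A0 busy until I3 writes@16
  I6 | 21 | 22 | 23 | 24   struct: A0 busy until I5 writes@20
  I7 | 25 | 26 | 27 | 28   struct: A0 busy until I6 writes@24

cycle = 17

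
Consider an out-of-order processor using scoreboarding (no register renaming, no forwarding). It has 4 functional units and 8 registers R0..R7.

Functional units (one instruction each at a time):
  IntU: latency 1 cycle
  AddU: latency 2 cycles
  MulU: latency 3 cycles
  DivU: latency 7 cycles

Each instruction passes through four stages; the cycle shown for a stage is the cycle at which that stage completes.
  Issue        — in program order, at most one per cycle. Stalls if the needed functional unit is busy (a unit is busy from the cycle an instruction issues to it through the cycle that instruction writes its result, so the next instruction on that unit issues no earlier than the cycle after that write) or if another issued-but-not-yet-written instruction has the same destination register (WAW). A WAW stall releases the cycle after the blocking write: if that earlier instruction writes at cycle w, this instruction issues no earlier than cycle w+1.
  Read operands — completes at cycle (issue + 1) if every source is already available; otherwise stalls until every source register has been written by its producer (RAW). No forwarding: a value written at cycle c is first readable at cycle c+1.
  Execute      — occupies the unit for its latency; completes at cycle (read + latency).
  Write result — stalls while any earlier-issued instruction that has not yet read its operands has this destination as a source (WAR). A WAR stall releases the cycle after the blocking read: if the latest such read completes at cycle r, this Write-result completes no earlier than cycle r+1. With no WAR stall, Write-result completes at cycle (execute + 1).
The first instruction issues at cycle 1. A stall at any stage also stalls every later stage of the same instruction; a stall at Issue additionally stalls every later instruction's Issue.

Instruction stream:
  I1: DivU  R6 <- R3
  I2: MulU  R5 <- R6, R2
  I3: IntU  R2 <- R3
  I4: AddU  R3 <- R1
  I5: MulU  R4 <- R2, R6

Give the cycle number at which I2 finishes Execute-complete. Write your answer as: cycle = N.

c1: I1 dispatched to DivU
c2: I1 operands ready; I2 dispatched to MulU
c3: I3 dispatched to IntU
c4: I3 operands ready; I4 dispatched to AddU
c5: I3 complete; I4 operands ready
c7: I4 complete
c8: R3←I4
c9: I1 complete
c10: R6←I1
c11: I2 operands ready
c12: R2←I3
c14: I2 complete
c15: R5←I2
c16: I5 dispatched to MulU
c17: I5 operands ready
c20: I5 complete
c21: R4←I5

cycle = 14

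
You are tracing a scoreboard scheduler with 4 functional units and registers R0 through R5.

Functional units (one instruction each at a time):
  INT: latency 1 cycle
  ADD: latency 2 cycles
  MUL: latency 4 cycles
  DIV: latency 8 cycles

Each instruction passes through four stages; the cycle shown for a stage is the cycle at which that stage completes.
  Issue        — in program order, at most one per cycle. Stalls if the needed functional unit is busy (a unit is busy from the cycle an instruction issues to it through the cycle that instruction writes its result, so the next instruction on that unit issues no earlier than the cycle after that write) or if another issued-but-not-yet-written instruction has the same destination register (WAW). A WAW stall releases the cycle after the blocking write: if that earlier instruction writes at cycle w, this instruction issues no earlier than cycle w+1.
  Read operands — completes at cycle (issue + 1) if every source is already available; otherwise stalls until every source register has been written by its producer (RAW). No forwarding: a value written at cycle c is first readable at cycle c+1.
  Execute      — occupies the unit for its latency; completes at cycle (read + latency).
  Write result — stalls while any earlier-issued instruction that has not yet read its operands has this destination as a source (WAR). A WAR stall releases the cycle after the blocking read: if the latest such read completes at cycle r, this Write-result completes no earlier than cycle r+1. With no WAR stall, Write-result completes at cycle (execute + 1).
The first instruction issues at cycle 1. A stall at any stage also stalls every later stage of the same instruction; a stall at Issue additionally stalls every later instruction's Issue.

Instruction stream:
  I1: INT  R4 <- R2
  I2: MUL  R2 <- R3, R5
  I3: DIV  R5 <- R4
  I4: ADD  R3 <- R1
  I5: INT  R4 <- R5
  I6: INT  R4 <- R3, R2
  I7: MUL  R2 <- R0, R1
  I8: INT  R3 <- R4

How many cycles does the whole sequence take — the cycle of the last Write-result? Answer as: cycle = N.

cycle = 25

t=1  I1→INT
t=2  I1 RO, I2→MUL
t=3  I1 EX, I2 RO, I3→DIV
t=4  I1 WR R4, I4→ADD
t=5  I3 RO, I4 RO, I5→INT
t=7  I2 EX, I4 EX
t=8  I2 WR R2, I4 WR R3
t=13  I3 EX
t=14  I3 WR R5
t=15  I5 RO
t=16  I5 EX
t=17  I5 WR R4
t=18  I6→INT
t=19  I6 RO, I7→MUL
t=20  I6 EX, I7 RO
t=21  I6 WR R4
t=22  I8→INT
t=23  I8 RO
t=24  I7 EX, I8 EX
t=25  I7 WR R2, I8 WR R3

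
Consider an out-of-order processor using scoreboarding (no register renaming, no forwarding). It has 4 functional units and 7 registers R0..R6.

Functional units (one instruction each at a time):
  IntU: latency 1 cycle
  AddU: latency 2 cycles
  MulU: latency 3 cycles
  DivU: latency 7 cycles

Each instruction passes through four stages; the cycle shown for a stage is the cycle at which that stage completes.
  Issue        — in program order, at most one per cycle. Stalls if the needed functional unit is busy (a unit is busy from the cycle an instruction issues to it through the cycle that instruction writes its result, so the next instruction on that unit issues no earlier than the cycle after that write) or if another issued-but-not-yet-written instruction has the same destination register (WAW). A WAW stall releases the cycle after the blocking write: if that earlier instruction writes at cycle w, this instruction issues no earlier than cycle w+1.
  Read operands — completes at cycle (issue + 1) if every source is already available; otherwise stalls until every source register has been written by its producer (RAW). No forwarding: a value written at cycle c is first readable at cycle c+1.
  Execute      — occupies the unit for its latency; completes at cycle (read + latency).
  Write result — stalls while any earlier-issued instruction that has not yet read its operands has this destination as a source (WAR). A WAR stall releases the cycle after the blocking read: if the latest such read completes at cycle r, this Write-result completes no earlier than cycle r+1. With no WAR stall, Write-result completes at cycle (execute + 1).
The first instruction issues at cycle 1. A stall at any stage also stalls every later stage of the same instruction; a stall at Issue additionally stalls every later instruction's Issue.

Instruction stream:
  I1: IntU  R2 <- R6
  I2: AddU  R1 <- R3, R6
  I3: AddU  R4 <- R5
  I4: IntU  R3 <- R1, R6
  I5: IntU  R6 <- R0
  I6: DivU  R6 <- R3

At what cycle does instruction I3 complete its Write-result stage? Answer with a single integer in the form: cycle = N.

I1: IS=1 RO=2 EX=3 WR=4
I2: IS=2 RO=3 EX=5 WR=6
I3: IS=7 RO=8 EX=10 WR=11  [struct: AddU busy until I2 writes@6]
I4: IS=8 RO=9 EX=10 WR=11
I5: IS=12 RO=13 EX=14 WR=15  [struct: IntU busy until I4 writes@11]
I6: IS=16 RO=17 EX=24 WR=25  [WAW R6: wait I5 write@15]

cycle = 11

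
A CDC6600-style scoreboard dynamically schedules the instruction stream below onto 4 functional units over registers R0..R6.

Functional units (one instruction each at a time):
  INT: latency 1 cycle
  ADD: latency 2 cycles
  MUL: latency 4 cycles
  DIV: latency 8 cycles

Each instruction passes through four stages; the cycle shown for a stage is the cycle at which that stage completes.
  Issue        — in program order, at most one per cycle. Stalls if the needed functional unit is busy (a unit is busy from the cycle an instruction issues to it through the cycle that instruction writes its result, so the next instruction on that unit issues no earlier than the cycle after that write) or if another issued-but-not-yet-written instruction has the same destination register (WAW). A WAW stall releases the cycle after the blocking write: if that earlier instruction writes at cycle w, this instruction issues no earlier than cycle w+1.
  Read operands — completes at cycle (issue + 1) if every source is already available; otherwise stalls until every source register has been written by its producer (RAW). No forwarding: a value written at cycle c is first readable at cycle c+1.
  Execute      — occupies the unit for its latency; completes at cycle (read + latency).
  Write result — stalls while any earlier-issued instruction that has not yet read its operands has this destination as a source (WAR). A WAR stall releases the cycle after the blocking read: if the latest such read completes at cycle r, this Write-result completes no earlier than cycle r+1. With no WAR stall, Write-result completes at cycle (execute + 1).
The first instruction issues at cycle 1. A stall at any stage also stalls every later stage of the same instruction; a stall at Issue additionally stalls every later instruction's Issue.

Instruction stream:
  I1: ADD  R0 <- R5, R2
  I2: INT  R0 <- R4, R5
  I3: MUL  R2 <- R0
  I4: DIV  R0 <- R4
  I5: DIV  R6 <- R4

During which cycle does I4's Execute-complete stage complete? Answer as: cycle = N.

cycle = 19

[1] I1→ADD
[2] I1 RO
[4] I1 EX
[5] I1 WR R0
[6] I2→INT
[7] I2 RO | I3→MUL
[8] I2 EX
[9] I2 WR R0
[10] I3 RO | I4→DIV
[11] I4 RO
[14] I3 EX
[15] I3 WR R2
[19] I4 EX
[20] I4 WR R0
[21] I5→DIV
[22] I5 RO
[30] I5 EX
[31] I5 WR R6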